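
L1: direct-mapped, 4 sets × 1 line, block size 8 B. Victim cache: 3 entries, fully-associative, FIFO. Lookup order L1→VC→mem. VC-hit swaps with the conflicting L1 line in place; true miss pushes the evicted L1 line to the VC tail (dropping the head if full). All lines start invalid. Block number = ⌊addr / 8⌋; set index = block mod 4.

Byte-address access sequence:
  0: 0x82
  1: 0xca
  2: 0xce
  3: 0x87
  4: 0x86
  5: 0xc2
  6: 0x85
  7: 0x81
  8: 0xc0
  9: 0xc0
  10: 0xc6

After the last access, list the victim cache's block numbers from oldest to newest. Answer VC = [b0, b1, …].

0: 0x82 (blk 16, set 0) → MISS  vc=[]
1: 0xca (blk 25, set 1) → MISS  vc=[]
2: 0xce (blk 25, set 1) → L1-HIT  vc=[]
3: 0x87 (blk 16, set 0) → L1-HIT  vc=[]
4: 0x86 (blk 16, set 0) → L1-HIT  vc=[]
5: 0xc2 (blk 24, set 0) → MISS  vc=[16]
6: 0x85 (blk 16, set 0) → VC-HIT  vc=[24]
7: 0x81 (blk 16, set 0) → L1-HIT  vc=[24]
8: 0xc0 (blk 24, set 0) → VC-HIT  vc=[16]
9: 0xc0 (blk 24, set 0) → L1-HIT  vc=[16]
10: 0xc6 (blk 24, set 0) → L1-HIT  vc=[16]

VC = [16]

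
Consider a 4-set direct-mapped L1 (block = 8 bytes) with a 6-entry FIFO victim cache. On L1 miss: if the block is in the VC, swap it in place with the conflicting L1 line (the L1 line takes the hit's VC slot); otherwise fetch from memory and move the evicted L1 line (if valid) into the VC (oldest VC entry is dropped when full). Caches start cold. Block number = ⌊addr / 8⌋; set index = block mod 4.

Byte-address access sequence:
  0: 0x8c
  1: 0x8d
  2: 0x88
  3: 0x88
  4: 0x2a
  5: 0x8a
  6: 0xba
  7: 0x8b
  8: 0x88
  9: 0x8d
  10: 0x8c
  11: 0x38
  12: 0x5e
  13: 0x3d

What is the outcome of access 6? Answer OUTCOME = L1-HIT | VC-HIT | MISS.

#0 0x8c→b17/s1 MISS; vc=[]
#1 0x8d→b17/s1 L1-HIT; vc=[]
#2 0x88→b17/s1 L1-HIT; vc=[]
#3 0x88→b17/s1 L1-HIT; vc=[]
#4 0x2a→b5/s1 MISS; vc=[17]
#5 0x8a→b17/s1 VC-HIT; vc=[5]
#6 0xba→b23/s3 MISS; vc=[5]
#7 0x8b→b17/s1 L1-HIT; vc=[5]
#8 0x88→b17/s1 L1-HIT; vc=[5]
#9 0x8d→b17/s1 L1-HIT; vc=[5]
#10 0x8c→b17/s1 L1-HIT; vc=[5]
#11 0x38→b7/s3 MISS; vc=[5,23]
#12 0x5e→b11/s3 MISS; vc=[5,23,7]
#13 0x3d→b7/s3 VC-HIT; vc=[5,23,11]

OUTCOME = MISS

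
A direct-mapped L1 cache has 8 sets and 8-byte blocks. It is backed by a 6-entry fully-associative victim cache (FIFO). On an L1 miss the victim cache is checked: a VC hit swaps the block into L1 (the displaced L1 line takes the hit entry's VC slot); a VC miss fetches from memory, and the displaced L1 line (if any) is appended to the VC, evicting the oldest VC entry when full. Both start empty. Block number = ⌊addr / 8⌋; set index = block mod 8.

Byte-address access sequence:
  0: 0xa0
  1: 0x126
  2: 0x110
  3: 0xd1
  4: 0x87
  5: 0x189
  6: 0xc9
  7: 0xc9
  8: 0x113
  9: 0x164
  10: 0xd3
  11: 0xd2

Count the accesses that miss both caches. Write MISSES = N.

  [0] addr=0xa0 blk=20 s=4: MISS | VC []
  [1] addr=0x126 blk=36 s=4: MISS | VC [20]
  [2] addr=0x110 blk=34 s=2: MISS | VC [20]
  [3] addr=0xd1 blk=26 s=2: MISS | VC [20, 34]
  [4] addr=0x87 blk=16 s=0: MISS | VC [20, 34]
  [5] addr=0x189 blk=49 s=1: MISS | VC [20, 34]
  [6] addr=0xc9 blk=25 s=1: MISS | VC [20, 34, 49]
  [7] addr=0xc9 blk=25 s=1: L1-HIT | VC [20, 34, 49]
  [8] addr=0x113 blk=34 s=2: VC-HIT | VC [20, 26, 49]
  [9] addr=0x164 blk=44 s=4: MISS | VC [20, 26, 49, 36]
  [10] addr=0xd3 blk=26 s=2: VC-HIT | VC [20, 34, 49, 36]
  [11] addr=0xd2 blk=26 s=2: L1-HIT | VC [20, 34, 49, 36]

MISSES = 8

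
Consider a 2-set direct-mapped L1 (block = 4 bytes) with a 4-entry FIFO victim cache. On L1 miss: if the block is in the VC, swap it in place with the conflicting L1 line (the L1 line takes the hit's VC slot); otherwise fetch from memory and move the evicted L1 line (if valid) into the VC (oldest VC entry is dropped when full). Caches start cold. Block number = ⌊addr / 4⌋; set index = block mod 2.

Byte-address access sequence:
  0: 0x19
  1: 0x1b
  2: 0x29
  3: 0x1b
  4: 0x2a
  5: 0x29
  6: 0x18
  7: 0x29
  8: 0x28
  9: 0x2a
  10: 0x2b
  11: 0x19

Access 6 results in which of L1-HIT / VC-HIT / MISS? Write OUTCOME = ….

OUTCOME = VC-HIT

  [0] addr=0x19 blk=6 s=0: MISS | VC []
  [1] addr=0x1b blk=6 s=0: L1-HIT | VC []
  [2] addr=0x29 blk=10 s=0: MISS | VC [6]
  [3] addr=0x1b blk=6 s=0: VC-HIT | VC [10]
  [4] addr=0x2a blk=10 s=0: VC-HIT | VC [6]
  [5] addr=0x29 blk=10 s=0: L1-HIT | VC [6]
  [6] addr=0x18 blk=6 s=0: VC-HIT | VC [10]
  [7] addr=0x29 blk=10 s=0: VC-HIT | VC [6]
  [8] addr=0x28 blk=10 s=0: L1-HIT | VC [6]
  [9] addr=0x2a blk=10 s=0: L1-HIT | VC [6]
  [10] addr=0x2b blk=10 s=0: L1-HIT | VC [6]
  [11] addr=0x19 blk=6 s=0: VC-HIT | VC [10]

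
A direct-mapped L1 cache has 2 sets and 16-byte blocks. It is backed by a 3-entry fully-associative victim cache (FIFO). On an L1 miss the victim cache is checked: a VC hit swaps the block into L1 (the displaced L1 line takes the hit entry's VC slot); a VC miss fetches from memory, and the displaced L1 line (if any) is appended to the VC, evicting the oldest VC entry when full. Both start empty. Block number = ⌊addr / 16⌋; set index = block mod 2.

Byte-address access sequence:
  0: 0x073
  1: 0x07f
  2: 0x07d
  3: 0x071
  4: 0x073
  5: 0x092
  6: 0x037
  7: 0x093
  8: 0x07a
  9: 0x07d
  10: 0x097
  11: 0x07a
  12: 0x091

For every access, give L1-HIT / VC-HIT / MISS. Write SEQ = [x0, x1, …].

  [0] addr=0x73 blk=7 s=1: MISS | VC []
  [1] addr=0x7f blk=7 s=1: L1-HIT | VC []
  [2] addr=0x7d blk=7 s=1: L1-HIT | VC []
  [3] addr=0x71 blk=7 s=1: L1-HIT | VC []
  [4] addr=0x73 blk=7 s=1: L1-HIT | VC []
  [5] addr=0x92 blk=9 s=1: MISS | VC [7]
  [6] addr=0x37 blk=3 s=1: MISS | VC [7, 9]
  [7] addr=0x93 blk=9 s=1: VC-HIT | VC [7, 3]
  [8] addr=0x7a blk=7 s=1: VC-HIT | VC [9, 3]
  [9] addr=0x7d blk=7 s=1: L1-HIT | VC [9, 3]
  [10] addr=0x97 blk=9 s=1: VC-HIT | VC [7, 3]
  [11] addr=0x7a blk=7 s=1: VC-HIT | VC [9, 3]
  [12] addr=0x91 blk=9 s=1: VC-HIT | VC [7, 3]

SEQ = [MISS, L1-HIT, L1-HIT, L1-HIT, L1-HIT, MISS, MISS, VC-HIT, VC-HIT, L1-HIT, VC-HIT, VC-HIT, VC-HIT]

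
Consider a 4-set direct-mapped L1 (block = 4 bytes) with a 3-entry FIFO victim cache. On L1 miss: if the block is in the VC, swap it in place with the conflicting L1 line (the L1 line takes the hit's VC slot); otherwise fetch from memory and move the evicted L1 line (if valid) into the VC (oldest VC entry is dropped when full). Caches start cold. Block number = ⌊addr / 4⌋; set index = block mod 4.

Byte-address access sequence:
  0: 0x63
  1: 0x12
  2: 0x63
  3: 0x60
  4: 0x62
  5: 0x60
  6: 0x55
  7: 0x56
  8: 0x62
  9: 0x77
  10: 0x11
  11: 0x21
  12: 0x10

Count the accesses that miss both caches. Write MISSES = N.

#0 0x63→b24/s0 MISS; vc=[]
#1 0x12→b4/s0 MISS; vc=[24]
#2 0x63→b24/s0 VC-HIT; vc=[4]
#3 0x60→b24/s0 L1-HIT; vc=[4]
#4 0x62→b24/s0 L1-HIT; vc=[4]
#5 0x60→b24/s0 L1-HIT; vc=[4]
#6 0x55→b21/s1 MISS; vc=[4]
#7 0x56→b21/s1 L1-HIT; vc=[4]
#8 0x62→b24/s0 L1-HIT; vc=[4]
#9 0x77→b29/s1 MISS; vc=[4,21]
#10 0x11→b4/s0 VC-HIT; vc=[24,21]
#11 0x21→b8/s0 MISS; vc=[24,21,4]
#12 0x10→b4/s0 VC-HIT; vc=[24,21,8]

MISSES = 5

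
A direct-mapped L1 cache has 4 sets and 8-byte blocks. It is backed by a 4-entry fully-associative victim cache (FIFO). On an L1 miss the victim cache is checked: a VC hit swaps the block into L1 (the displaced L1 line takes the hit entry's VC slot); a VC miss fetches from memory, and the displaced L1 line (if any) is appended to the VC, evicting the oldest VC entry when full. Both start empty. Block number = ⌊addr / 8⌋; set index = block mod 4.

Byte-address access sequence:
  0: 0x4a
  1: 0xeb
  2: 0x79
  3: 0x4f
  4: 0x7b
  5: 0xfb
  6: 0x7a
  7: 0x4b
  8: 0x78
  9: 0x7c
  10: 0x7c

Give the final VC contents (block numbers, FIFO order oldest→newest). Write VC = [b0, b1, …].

VC = [29, 31]

  [0] addr=0x4a blk=9 s=1: MISS | VC []
  [1] addr=0xeb blk=29 s=1: MISS | VC [9]
  [2] addr=0x79 blk=15 s=3: MISS | VC [9]
  [3] addr=0x4f blk=9 s=1: VC-HIT | VC [29]
  [4] addr=0x7b blk=15 s=3: L1-HIT | VC [29]
  [5] addr=0xfb blk=31 s=3: MISS | VC [29, 15]
  [6] addr=0x7a blk=15 s=3: VC-HIT | VC [29, 31]
  [7] addr=0x4b blk=9 s=1: L1-HIT | VC [29, 31]
  [8] addr=0x78 blk=15 s=3: L1-HIT | VC [29, 31]
  [9] addr=0x7c blk=15 s=3: L1-HIT | VC [29, 31]
  [10] addr=0x7c blk=15 s=3: L1-HIT | VC [29, 31]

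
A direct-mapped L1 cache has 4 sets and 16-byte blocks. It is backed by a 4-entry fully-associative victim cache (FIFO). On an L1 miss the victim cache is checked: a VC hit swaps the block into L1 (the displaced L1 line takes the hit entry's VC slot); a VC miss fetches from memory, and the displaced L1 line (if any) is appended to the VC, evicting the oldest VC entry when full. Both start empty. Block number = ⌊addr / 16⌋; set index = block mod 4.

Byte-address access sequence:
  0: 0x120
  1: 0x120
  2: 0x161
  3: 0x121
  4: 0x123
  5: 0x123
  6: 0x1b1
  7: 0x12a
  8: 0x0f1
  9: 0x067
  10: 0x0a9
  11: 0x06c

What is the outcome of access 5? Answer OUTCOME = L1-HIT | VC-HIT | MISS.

OUTCOME = L1-HIT

0: 0x120 (blk 18, set 2) → MISS  vc=[]
1: 0x120 (blk 18, set 2) → L1-HIT  vc=[]
2: 0x161 (blk 22, set 2) → MISS  vc=[18]
3: 0x121 (blk 18, set 2) → VC-HIT  vc=[22]
4: 0x123 (blk 18, set 2) → L1-HIT  vc=[22]
5: 0x123 (blk 18, set 2) → L1-HIT  vc=[22]
6: 0x1b1 (blk 27, set 3) → MISS  vc=[22]
7: 0x12a (blk 18, set 2) → L1-HIT  vc=[22]
8: 0xf1 (blk 15, set 3) → MISS  vc=[22, 27]
9: 0x67 (blk 6, set 2) → MISS  vc=[22, 27, 18]
10: 0xa9 (blk 10, set 2) → MISS  vc=[22, 27, 18, 6]
11: 0x6c (blk 6, set 2) → VC-HIT  vc=[22, 27, 18, 10]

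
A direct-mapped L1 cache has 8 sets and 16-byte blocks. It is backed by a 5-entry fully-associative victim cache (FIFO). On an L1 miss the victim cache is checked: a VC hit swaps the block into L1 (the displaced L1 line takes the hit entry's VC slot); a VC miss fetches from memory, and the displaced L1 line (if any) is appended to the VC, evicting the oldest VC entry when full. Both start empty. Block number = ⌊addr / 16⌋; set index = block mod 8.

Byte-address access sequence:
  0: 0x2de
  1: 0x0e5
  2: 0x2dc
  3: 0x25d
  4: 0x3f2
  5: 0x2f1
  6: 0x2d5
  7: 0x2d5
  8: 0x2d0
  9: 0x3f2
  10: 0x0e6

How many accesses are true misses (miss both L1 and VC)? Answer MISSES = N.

MISSES = 5

0: 0x2de (blk 45, set 5) → MISS  vc=[]
1: 0xe5 (blk 14, set 6) → MISS  vc=[]
2: 0x2dc (blk 45, set 5) → L1-HIT  vc=[]
3: 0x25d (blk 37, set 5) → MISS  vc=[45]
4: 0x3f2 (blk 63, set 7) → MISS  vc=[45]
5: 0x2f1 (blk 47, set 7) → MISS  vc=[45, 63]
6: 0x2d5 (blk 45, set 5) → VC-HIT  vc=[37, 63]
7: 0x2d5 (blk 45, set 5) → L1-HIT  vc=[37, 63]
8: 0x2d0 (blk 45, set 5) → L1-HIT  vc=[37, 63]
9: 0x3f2 (blk 63, set 7) → VC-HIT  vc=[37, 47]
10: 0xe6 (blk 14, set 6) → L1-HIT  vc=[37, 47]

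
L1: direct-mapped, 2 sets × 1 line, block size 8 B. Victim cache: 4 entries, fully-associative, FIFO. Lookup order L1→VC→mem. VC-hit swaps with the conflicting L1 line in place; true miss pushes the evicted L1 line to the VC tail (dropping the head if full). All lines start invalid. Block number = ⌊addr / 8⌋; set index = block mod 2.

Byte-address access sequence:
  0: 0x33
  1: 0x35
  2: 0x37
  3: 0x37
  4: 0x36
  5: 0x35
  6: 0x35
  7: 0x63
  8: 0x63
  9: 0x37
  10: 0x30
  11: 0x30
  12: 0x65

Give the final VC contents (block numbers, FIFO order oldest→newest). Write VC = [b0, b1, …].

#0 0x33→b6/s0 MISS; vc=[]
#1 0x35→b6/s0 L1-HIT; vc=[]
#2 0x37→b6/s0 L1-HIT; vc=[]
#3 0x37→b6/s0 L1-HIT; vc=[]
#4 0x36→b6/s0 L1-HIT; vc=[]
#5 0x35→b6/s0 L1-HIT; vc=[]
#6 0x35→b6/s0 L1-HIT; vc=[]
#7 0x63→b12/s0 MISS; vc=[6]
#8 0x63→b12/s0 L1-HIT; vc=[6]
#9 0x37→b6/s0 VC-HIT; vc=[12]
#10 0x30→b6/s0 L1-HIT; vc=[12]
#11 0x30→b6/s0 L1-HIT; vc=[12]
#12 0x65→b12/s0 VC-HIT; vc=[6]

VC = [6]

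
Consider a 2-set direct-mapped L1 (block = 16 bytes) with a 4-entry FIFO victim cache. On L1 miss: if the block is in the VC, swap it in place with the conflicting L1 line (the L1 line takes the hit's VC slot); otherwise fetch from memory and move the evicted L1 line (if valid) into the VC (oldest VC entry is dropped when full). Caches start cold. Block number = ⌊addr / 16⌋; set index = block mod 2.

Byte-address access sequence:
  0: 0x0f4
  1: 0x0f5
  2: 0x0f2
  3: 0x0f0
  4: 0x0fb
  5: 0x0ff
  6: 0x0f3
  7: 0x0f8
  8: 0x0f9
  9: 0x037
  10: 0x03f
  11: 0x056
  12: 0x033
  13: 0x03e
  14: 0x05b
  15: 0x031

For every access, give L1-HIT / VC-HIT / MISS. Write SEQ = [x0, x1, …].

SEQ = [MISS, L1-HIT, L1-HIT, L1-HIT, L1-HIT, L1-HIT, L1-HIT, L1-HIT, L1-HIT, MISS, L1-HIT, MISS, VC-HIT, L1-HIT, VC-HIT, VC-HIT]

0: 0xf4 (blk 15, set 1) → MISS  vc=[]
1: 0xf5 (blk 15, set 1) → L1-HIT  vc=[]
2: 0xf2 (blk 15, set 1) → L1-HIT  vc=[]
3: 0xf0 (blk 15, set 1) → L1-HIT  vc=[]
4: 0xfb (blk 15, set 1) → L1-HIT  vc=[]
5: 0xff (blk 15, set 1) → L1-HIT  vc=[]
6: 0xf3 (blk 15, set 1) → L1-HIT  vc=[]
7: 0xf8 (blk 15, set 1) → L1-HIT  vc=[]
8: 0xf9 (blk 15, set 1) → L1-HIT  vc=[]
9: 0x37 (blk 3, set 1) → MISS  vc=[15]
10: 0x3f (blk 3, set 1) → L1-HIT  vc=[15]
11: 0x56 (blk 5, set 1) → MISS  vc=[15, 3]
12: 0x33 (blk 3, set 1) → VC-HIT  vc=[15, 5]
13: 0x3e (blk 3, set 1) → L1-HIT  vc=[15, 5]
14: 0x5b (blk 5, set 1) → VC-HIT  vc=[15, 3]
15: 0x31 (blk 3, set 1) → VC-HIT  vc=[15, 5]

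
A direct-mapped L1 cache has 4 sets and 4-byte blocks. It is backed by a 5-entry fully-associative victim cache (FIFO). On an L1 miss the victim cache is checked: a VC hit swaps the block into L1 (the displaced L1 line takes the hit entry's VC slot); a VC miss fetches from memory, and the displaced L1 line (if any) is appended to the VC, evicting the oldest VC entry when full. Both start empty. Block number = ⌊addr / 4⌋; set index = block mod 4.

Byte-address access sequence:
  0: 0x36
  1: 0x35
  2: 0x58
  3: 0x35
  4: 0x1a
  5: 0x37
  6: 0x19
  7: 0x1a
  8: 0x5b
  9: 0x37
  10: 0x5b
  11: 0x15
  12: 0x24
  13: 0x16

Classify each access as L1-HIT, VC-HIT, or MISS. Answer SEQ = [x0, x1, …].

#0 0x36→b13/s1 MISS; vc=[]
#1 0x35→b13/s1 L1-HIT; vc=[]
#2 0x58→b22/s2 MISS; vc=[]
#3 0x35→b13/s1 L1-HIT; vc=[]
#4 0x1a→b6/s2 MISS; vc=[22]
#5 0x37→b13/s1 L1-HIT; vc=[22]
#6 0x19→b6/s2 L1-HIT; vc=[22]
#7 0x1a→b6/s2 L1-HIT; vc=[22]
#8 0x5b→b22/s2 VC-HIT; vc=[6]
#9 0x37→b13/s1 L1-HIT; vc=[6]
#10 0x5b→b22/s2 L1-HIT; vc=[6]
#11 0x15→b5/s1 MISS; vc=[6,13]
#12 0x24→b9/s1 MISS; vc=[6,13,5]
#13 0x16→b5/s1 VC-HIT; vc=[6,13,9]

SEQ = [MISS, L1-HIT, MISS, L1-HIT, MISS, L1-HIT, L1-HIT, L1-HIT, VC-HIT, L1-HIT, L1-HIT, MISS, MISS, VC-HIT]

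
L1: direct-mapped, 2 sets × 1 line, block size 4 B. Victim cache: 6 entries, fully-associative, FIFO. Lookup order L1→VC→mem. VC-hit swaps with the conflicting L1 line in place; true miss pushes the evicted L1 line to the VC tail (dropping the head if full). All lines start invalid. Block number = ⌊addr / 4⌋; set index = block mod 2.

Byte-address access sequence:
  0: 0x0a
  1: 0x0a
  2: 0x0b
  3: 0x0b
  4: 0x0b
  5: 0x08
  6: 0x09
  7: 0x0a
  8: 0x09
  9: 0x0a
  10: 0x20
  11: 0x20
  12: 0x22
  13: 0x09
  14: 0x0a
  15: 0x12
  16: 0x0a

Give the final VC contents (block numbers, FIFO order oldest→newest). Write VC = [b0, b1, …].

0: 0xa (blk 2, set 0) → MISS  vc=[]
1: 0xa (blk 2, set 0) → L1-HIT  vc=[]
2: 0xb (blk 2, set 0) → L1-HIT  vc=[]
3: 0xb (blk 2, set 0) → L1-HIT  vc=[]
4: 0xb (blk 2, set 0) → L1-HIT  vc=[]
5: 0x8 (blk 2, set 0) → L1-HIT  vc=[]
6: 0x9 (blk 2, set 0) → L1-HIT  vc=[]
7: 0xa (blk 2, set 0) → L1-HIT  vc=[]
8: 0x9 (blk 2, set 0) → L1-HIT  vc=[]
9: 0xa (blk 2, set 0) → L1-HIT  vc=[]
10: 0x20 (blk 8, set 0) → MISS  vc=[2]
11: 0x20 (blk 8, set 0) → L1-HIT  vc=[2]
12: 0x22 (blk 8, set 0) → L1-HIT  vc=[2]
13: 0x9 (blk 2, set 0) → VC-HIT  vc=[8]
14: 0xa (blk 2, set 0) → L1-HIT  vc=[8]
15: 0x12 (blk 4, set 0) → MISS  vc=[8, 2]
16: 0xa (blk 2, set 0) → VC-HIT  vc=[8, 4]

VC = [8, 4]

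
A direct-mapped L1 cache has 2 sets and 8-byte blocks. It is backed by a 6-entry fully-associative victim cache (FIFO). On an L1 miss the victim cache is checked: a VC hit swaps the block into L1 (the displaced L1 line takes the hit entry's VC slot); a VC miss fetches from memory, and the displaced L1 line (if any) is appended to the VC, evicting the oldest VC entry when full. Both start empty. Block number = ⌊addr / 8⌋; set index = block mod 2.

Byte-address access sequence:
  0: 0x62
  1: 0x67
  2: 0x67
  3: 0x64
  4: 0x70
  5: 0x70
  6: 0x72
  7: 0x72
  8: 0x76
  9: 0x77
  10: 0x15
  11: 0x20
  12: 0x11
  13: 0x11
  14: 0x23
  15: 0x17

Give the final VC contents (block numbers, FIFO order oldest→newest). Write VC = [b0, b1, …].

  [0] addr=0x62 blk=12 s=0: MISS | VC []
  [1] addr=0x67 blk=12 s=0: L1-HIT | VC []
  [2] addr=0x67 blk=12 s=0: L1-HIT | VC []
  [3] addr=0x64 blk=12 s=0: L1-HIT | VC []
  [4] addr=0x70 blk=14 s=0: MISS | VC [12]
  [5] addr=0x70 blk=14 s=0: L1-HIT | VC [12]
  [6] addr=0x72 blk=14 s=0: L1-HIT | VC [12]
  [7] addr=0x72 blk=14 s=0: L1-HIT | VC [12]
  [8] addr=0x76 blk=14 s=0: L1-HIT | VC [12]
  [9] addr=0x77 blk=14 s=0: L1-HIT | VC [12]
  [10] addr=0x15 blk=2 s=0: MISS | VC [12, 14]
  [11] addr=0x20 blk=4 s=0: MISS | VC [12, 14, 2]
  [12] addr=0x11 blk=2 s=0: VC-HIT | VC [12, 14, 4]
  [13] addr=0x11 blk=2 s=0: L1-HIT | VC [12, 14, 4]
  [14] addr=0x23 blk=4 s=0: VC-HIT | VC [12, 14, 2]
  [15] addr=0x17 blk=2 s=0: VC-HIT | VC [12, 14, 4]

VC = [12, 14, 4]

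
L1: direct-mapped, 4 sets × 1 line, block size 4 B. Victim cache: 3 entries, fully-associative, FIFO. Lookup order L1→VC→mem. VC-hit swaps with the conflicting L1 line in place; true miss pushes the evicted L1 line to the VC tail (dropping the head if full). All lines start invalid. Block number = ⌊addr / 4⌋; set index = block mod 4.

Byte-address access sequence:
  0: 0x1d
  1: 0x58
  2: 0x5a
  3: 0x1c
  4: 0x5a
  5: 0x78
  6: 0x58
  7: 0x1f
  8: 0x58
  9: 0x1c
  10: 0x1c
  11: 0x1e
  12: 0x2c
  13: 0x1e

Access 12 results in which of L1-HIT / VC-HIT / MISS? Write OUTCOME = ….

OUTCOME = MISS

0: 0x1d (blk 7, set 3) → MISS  vc=[]
1: 0x58 (blk 22, set 2) → MISS  vc=[]
2: 0x5a (blk 22, set 2) → L1-HIT  vc=[]
3: 0x1c (blk 7, set 3) → L1-HIT  vc=[]
4: 0x5a (blk 22, set 2) → L1-HIT  vc=[]
5: 0x78 (blk 30, set 2) → MISS  vc=[22]
6: 0x58 (blk 22, set 2) → VC-HIT  vc=[30]
7: 0x1f (blk 7, set 3) → L1-HIT  vc=[30]
8: 0x58 (blk 22, set 2) → L1-HIT  vc=[30]
9: 0x1c (blk 7, set 3) → L1-HIT  vc=[30]
10: 0x1c (blk 7, set 3) → L1-HIT  vc=[30]
11: 0x1e (blk 7, set 3) → L1-HIT  vc=[30]
12: 0x2c (blk 11, set 3) → MISS  vc=[30, 7]
13: 0x1e (blk 7, set 3) → VC-HIT  vc=[30, 11]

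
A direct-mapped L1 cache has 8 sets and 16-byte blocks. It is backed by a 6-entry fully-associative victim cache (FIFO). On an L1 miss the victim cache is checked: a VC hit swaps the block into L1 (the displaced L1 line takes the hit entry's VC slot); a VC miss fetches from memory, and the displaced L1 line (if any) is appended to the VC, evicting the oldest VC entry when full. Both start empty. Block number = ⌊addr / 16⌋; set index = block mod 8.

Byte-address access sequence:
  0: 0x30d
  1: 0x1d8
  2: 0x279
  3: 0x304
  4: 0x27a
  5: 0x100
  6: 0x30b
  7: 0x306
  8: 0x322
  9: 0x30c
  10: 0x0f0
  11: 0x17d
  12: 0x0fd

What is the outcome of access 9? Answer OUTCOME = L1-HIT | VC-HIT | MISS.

OUTCOME = L1-HIT

0: 0x30d (blk 48, set 0) → MISS  vc=[]
1: 0x1d8 (blk 29, set 5) → MISS  vc=[]
2: 0x279 (blk 39, set 7) → MISS  vc=[]
3: 0x304 (blk 48, set 0) → L1-HIT  vc=[]
4: 0x27a (blk 39, set 7) → L1-HIT  vc=[]
5: 0x100 (blk 16, set 0) → MISS  vc=[48]
6: 0x30b (blk 48, set 0) → VC-HIT  vc=[16]
7: 0x306 (blk 48, set 0) → L1-HIT  vc=[16]
8: 0x322 (blk 50, set 2) → MISS  vc=[16]
9: 0x30c (blk 48, set 0) → L1-HIT  vc=[16]
10: 0xf0 (blk 15, set 7) → MISS  vc=[16, 39]
11: 0x17d (blk 23, set 7) → MISS  vc=[16, 39, 15]
12: 0xfd (blk 15, set 7) → VC-HIT  vc=[16, 39, 23]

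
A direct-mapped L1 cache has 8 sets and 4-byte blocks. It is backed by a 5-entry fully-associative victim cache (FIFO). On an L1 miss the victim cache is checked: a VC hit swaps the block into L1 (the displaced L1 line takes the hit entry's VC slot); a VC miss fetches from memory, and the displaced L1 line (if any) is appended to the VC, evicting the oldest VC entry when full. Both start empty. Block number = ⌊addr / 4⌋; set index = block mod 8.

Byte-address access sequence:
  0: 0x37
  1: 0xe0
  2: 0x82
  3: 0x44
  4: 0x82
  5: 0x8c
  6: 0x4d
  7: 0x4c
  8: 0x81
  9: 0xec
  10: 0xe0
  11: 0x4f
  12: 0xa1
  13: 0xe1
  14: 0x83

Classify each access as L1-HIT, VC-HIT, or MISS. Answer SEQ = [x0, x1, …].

SEQ = [MISS, MISS, MISS, MISS, L1-HIT, MISS, MISS, L1-HIT, L1-HIT, MISS, VC-HIT, VC-HIT, MISS, VC-HIT, VC-HIT]

  [0] addr=0x37 blk=13 s=5: MISS | VC []
  [1] addr=0xe0 blk=56 s=0: MISS | VC []
  [2] addr=0x82 blk=32 s=0: MISS | VC [56]
  [3] addr=0x44 blk=17 s=1: MISS | VC [56]
  [4] addr=0x82 blk=32 s=0: L1-HIT | VC [56]
  [5] addr=0x8c blk=35 s=3: MISS | VC [56]
  [6] addr=0x4d blk=19 s=3: MISS | VC [56, 35]
  [7] addr=0x4c blk=19 s=3: L1-HIT | VC [56, 35]
  [8] addr=0x81 blk=32 s=0: L1-HIT | VC [56, 35]
  [9] addr=0xec blk=59 s=3: MISS | VC [56, 35, 19]
  [10] addr=0xe0 blk=56 s=0: VC-HIT | VC [32, 35, 19]
  [11] addr=0x4f blk=19 s=3: VC-HIT | VC [32, 35, 59]
  [12] addr=0xa1 blk=40 s=0: MISS | VC [32, 35, 59, 56]
  [13] addr=0xe1 blk=56 s=0: VC-HIT | VC [32, 35, 59, 40]
  [14] addr=0x83 blk=32 s=0: VC-HIT | VC [56, 35, 59, 40]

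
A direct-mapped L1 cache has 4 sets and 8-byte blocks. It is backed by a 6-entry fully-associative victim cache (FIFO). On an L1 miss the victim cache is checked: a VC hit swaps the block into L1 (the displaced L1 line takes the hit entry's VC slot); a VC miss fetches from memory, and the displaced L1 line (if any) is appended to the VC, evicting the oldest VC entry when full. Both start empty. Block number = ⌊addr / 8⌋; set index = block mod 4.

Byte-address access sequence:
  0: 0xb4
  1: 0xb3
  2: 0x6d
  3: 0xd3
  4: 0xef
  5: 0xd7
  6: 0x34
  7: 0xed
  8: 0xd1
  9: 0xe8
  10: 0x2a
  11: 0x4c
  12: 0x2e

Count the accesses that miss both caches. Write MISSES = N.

  [0] addr=0xb4 blk=22 s=2: MISS | VC []
  [1] addr=0xb3 blk=22 s=2: L1-HIT | VC []
  [2] addr=0x6d blk=13 s=1: MISS | VC []
  [3] addr=0xd3 blk=26 s=2: MISS | VC [22]
  [4] addr=0xef blk=29 s=1: MISS | VC [22, 13]
  [5] addr=0xd7 blk=26 s=2: L1-HIT | VC [22, 13]
  [6] addr=0x34 blk=6 s=2: MISS | VC [22, 13, 26]
  [7] addr=0xed blk=29 s=1: L1-HIT | VC [22, 13, 26]
  [8] addr=0xd1 blk=26 s=2: VC-HIT | VC [22, 13, 6]
  [9] addr=0xe8 blk=29 s=1: L1-HIT | VC [22, 13, 6]
  [10] addr=0x2a blk=5 s=1: MISS | VC [22, 13, 6, 29]
  [11] addr=0x4c blk=9 s=1: MISS | VC [22, 13, 6, 29, 5]
  [12] addr=0x2e blk=5 s=1: VC-HIT | VC [22, 13, 6, 29, 9]

MISSES = 7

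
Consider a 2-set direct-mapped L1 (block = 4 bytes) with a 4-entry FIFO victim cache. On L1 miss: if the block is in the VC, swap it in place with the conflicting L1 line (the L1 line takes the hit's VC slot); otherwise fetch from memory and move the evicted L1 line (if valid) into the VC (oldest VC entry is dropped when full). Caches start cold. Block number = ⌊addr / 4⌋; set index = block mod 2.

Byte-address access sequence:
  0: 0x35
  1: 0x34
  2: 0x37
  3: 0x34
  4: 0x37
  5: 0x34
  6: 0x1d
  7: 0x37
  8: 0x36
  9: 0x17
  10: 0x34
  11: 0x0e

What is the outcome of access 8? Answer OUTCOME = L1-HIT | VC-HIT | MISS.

OUTCOME = L1-HIT

#0 0x35→b13/s1 MISS; vc=[]
#1 0x34→b13/s1 L1-HIT; vc=[]
#2 0x37→b13/s1 L1-HIT; vc=[]
#3 0x34→b13/s1 L1-HIT; vc=[]
#4 0x37→b13/s1 L1-HIT; vc=[]
#5 0x34→b13/s1 L1-HIT; vc=[]
#6 0x1d→b7/s1 MISS; vc=[13]
#7 0x37→b13/s1 VC-HIT; vc=[7]
#8 0x36→b13/s1 L1-HIT; vc=[7]
#9 0x17→b5/s1 MISS; vc=[7,13]
#10 0x34→b13/s1 VC-HIT; vc=[7,5]
#11 0xe→b3/s1 MISS; vc=[7,5,13]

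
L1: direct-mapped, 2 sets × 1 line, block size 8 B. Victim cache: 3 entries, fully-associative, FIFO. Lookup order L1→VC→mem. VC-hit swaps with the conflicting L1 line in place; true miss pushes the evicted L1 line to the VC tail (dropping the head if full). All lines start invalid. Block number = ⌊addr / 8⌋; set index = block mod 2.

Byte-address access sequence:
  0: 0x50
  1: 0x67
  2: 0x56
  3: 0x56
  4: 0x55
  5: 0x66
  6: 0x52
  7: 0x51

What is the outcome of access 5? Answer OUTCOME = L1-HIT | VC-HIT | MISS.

#0 0x50→b10/s0 MISS; vc=[]
#1 0x67→b12/s0 MISS; vc=[10]
#2 0x56→b10/s0 VC-HIT; vc=[12]
#3 0x56→b10/s0 L1-HIT; vc=[12]
#4 0x55→b10/s0 L1-HIT; vc=[12]
#5 0x66→b12/s0 VC-HIT; vc=[10]
#6 0x52→b10/s0 VC-HIT; vc=[12]
#7 0x51→b10/s0 L1-HIT; vc=[12]

OUTCOME = VC-HIT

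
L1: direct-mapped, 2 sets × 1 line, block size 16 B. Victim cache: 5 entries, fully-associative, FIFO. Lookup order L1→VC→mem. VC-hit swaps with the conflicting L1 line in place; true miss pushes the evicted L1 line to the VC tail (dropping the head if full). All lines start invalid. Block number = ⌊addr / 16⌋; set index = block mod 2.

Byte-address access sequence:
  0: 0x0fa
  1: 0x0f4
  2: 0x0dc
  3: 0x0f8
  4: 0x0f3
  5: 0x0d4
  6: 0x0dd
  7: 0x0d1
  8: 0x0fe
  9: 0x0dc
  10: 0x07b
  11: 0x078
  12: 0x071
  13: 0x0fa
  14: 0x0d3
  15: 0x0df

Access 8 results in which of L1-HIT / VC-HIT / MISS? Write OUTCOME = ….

OUTCOME = VC-HIT

#0 0xfa→b15/s1 MISS; vc=[]
#1 0xf4→b15/s1 L1-HIT; vc=[]
#2 0xdc→b13/s1 MISS; vc=[15]
#3 0xf8→b15/s1 VC-HIT; vc=[13]
#4 0xf3→b15/s1 L1-HIT; vc=[13]
#5 0xd4→b13/s1 VC-HIT; vc=[15]
#6 0xdd→b13/s1 L1-HIT; vc=[15]
#7 0xd1→b13/s1 L1-HIT; vc=[15]
#8 0xfe→b15/s1 VC-HIT; vc=[13]
#9 0xdc→b13/s1 VC-HIT; vc=[15]
#10 0x7b→b7/s1 MISS; vc=[15,13]
#11 0x78→b7/s1 L1-HIT; vc=[15,13]
#12 0x71→b7/s1 L1-HIT; vc=[15,13]
#13 0xfa→b15/s1 VC-HIT; vc=[7,13]
#14 0xd3→b13/s1 VC-HIT; vc=[7,15]
#15 0xdf→b13/s1 L1-HIT; vc=[7,15]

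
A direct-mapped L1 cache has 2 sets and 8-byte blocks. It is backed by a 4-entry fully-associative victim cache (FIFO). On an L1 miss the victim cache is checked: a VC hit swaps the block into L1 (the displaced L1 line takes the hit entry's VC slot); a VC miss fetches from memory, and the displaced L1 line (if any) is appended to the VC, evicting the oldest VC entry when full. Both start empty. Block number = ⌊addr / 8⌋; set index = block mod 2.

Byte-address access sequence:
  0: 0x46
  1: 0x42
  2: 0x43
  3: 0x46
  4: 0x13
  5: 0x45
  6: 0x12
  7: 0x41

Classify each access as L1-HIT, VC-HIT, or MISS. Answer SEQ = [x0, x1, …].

SEQ = [MISS, L1-HIT, L1-HIT, L1-HIT, MISS, VC-HIT, VC-HIT, VC-HIT]

  [0] addr=0x46 blk=8 s=0: MISS | VC []
  [1] addr=0x42 blk=8 s=0: L1-HIT | VC []
  [2] addr=0x43 blk=8 s=0: L1-HIT | VC []
  [3] addr=0x46 blk=8 s=0: L1-HIT | VC []
  [4] addr=0x13 blk=2 s=0: MISS | VC [8]
  [5] addr=0x45 blk=8 s=0: VC-HIT | VC [2]
  [6] addr=0x12 blk=2 s=0: VC-HIT | VC [8]
  [7] addr=0x41 blk=8 s=0: VC-HIT | VC [2]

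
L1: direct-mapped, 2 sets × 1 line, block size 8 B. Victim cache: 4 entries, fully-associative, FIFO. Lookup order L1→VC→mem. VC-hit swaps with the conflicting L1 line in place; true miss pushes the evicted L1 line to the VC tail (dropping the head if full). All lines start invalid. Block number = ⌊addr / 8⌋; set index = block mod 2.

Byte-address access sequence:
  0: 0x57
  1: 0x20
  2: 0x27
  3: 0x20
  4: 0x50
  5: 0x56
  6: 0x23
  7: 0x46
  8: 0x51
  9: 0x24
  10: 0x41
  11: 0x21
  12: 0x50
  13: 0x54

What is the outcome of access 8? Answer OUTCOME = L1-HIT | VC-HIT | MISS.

OUTCOME = VC-HIT

  [0] addr=0x57 blk=10 s=0: MISS | VC []
  [1] addr=0x20 blk=4 s=0: MISS | VC [10]
  [2] addr=0x27 blk=4 s=0: L1-HIT | VC [10]
  [3] addr=0x20 blk=4 s=0: L1-HIT | VC [10]
  [4] addr=0x50 blk=10 s=0: VC-HIT | VC [4]
  [5] addr=0x56 blk=10 s=0: L1-HIT | VC [4]
  [6] addr=0x23 blk=4 s=0: VC-HIT | VC [10]
  [7] addr=0x46 blk=8 s=0: MISS | VC [10, 4]
  [8] addr=0x51 blk=10 s=0: VC-HIT | VC [8, 4]
  [9] addr=0x24 blk=4 s=0: VC-HIT | VC [8, 10]
  [10] addr=0x41 blk=8 s=0: VC-HIT | VC [4, 10]
  [11] addr=0x21 blk=4 s=0: VC-HIT | VC [8, 10]
  [12] addr=0x50 blk=10 s=0: VC-HIT | VC [8, 4]
  [13] addr=0x54 blk=10 s=0: L1-HIT | VC [8, 4]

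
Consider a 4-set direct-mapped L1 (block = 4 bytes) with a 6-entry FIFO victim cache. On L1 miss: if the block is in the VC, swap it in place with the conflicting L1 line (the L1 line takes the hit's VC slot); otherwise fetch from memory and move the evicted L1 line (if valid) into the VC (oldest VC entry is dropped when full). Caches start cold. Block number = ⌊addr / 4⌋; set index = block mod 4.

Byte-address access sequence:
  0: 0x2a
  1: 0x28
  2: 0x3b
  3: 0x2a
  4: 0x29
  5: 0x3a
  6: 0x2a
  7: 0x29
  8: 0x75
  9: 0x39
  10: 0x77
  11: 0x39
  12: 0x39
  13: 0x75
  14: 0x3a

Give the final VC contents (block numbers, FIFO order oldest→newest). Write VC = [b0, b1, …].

#0 0x2a→b10/s2 MISS; vc=[]
#1 0x28→b10/s2 L1-HIT; vc=[]
#2 0x3b→b14/s2 MISS; vc=[10]
#3 0x2a→b10/s2 VC-HIT; vc=[14]
#4 0x29→b10/s2 L1-HIT; vc=[14]
#5 0x3a→b14/s2 VC-HIT; vc=[10]
#6 0x2a→b10/s2 VC-HIT; vc=[14]
#7 0x29→b10/s2 L1-HIT; vc=[14]
#8 0x75→b29/s1 MISS; vc=[14]
#9 0x39→b14/s2 VC-HIT; vc=[10]
#10 0x77→b29/s1 L1-HIT; vc=[10]
#11 0x39→b14/s2 L1-HIT; vc=[10]
#12 0x39→b14/s2 L1-HIT; vc=[10]
#13 0x75→b29/s1 L1-HIT; vc=[10]
#14 0x3a→b14/s2 L1-HIT; vc=[10]

VC = [10]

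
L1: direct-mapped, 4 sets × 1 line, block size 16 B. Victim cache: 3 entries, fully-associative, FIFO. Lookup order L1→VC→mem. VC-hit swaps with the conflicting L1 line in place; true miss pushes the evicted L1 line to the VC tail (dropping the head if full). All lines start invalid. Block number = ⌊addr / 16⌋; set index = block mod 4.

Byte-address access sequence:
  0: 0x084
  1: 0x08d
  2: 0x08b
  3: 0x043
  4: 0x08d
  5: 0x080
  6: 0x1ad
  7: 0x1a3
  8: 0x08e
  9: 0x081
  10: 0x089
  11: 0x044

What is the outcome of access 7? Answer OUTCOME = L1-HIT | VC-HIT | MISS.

OUTCOME = L1-HIT

0: 0x84 (blk 8, set 0) → MISS  vc=[]
1: 0x8d (blk 8, set 0) → L1-HIT  vc=[]
2: 0x8b (blk 8, set 0) → L1-HIT  vc=[]
3: 0x43 (blk 4, set 0) → MISS  vc=[8]
4: 0x8d (blk 8, set 0) → VC-HIT  vc=[4]
5: 0x80 (blk 8, set 0) → L1-HIT  vc=[4]
6: 0x1ad (blk 26, set 2) → MISS  vc=[4]
7: 0x1a3 (blk 26, set 2) → L1-HIT  vc=[4]
8: 0x8e (blk 8, set 0) → L1-HIT  vc=[4]
9: 0x81 (blk 8, set 0) → L1-HIT  vc=[4]
10: 0x89 (blk 8, set 0) → L1-HIT  vc=[4]
11: 0x44 (blk 4, set 0) → VC-HIT  vc=[8]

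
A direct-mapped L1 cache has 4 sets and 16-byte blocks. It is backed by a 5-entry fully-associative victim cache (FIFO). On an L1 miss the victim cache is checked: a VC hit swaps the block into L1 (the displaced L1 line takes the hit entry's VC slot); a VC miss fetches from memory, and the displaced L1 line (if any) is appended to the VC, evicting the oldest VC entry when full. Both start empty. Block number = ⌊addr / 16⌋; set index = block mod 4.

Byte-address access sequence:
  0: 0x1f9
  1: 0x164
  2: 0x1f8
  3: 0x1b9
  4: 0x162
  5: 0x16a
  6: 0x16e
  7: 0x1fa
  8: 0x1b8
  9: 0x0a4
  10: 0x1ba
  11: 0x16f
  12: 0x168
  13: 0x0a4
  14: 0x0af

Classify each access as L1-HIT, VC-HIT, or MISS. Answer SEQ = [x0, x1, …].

SEQ = [MISS, MISS, L1-HIT, MISS, L1-HIT, L1-HIT, L1-HIT, VC-HIT, VC-HIT, MISS, L1-HIT, VC-HIT, L1-HIT, VC-HIT, L1-HIT]

  [0] addr=0x1f9 blk=31 s=3: MISS | VC []
  [1] addr=0x164 blk=22 s=2: MISS | VC []
  [2] addr=0x1f8 blk=31 s=3: L1-HIT | VC []
  [3] addr=0x1b9 blk=27 s=3: MISS | VC [31]
  [4] addr=0x162 blk=22 s=2: L1-HIT | VC [31]
  [5] addr=0x16a blk=22 s=2: L1-HIT | VC [31]
  [6] addr=0x16e blk=22 s=2: L1-HIT | VC [31]
  [7] addr=0x1fa blk=31 s=3: VC-HIT | VC [27]
  [8] addr=0x1b8 blk=27 s=3: VC-HIT | VC [31]
  [9] addr=0xa4 blk=10 s=2: MISS | VC [31, 22]
  [10] addr=0x1ba blk=27 s=3: L1-HIT | VC [31, 22]
  [11] addr=0x16f blk=22 s=2: VC-HIT | VC [31, 10]
  [12] addr=0x168 blk=22 s=2: L1-HIT | VC [31, 10]
  [13] addr=0xa4 blk=10 s=2: VC-HIT | VC [31, 22]
  [14] addr=0xaf blk=10 s=2: L1-HIT | VC [31, 22]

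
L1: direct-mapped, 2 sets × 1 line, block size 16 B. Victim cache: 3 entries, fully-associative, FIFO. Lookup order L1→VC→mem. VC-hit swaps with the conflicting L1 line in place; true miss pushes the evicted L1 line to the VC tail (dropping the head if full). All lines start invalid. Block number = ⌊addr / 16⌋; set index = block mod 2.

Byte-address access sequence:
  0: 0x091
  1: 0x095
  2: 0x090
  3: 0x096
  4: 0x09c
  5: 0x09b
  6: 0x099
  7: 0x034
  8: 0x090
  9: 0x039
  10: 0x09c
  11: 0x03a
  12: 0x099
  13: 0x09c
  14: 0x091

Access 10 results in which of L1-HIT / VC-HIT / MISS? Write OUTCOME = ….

OUTCOME = VC-HIT

  [0] addr=0x91 blk=9 s=1: MISS | VC []
  [1] addr=0x95 blk=9 s=1: L1-HIT | VC []
  [2] addr=0x90 blk=9 s=1: L1-HIT | VC []
  [3] addr=0x96 blk=9 s=1: L1-HIT | VC []
  [4] addr=0x9c blk=9 s=1: L1-HIT | VC []
  [5] addr=0x9b blk=9 s=1: L1-HIT | VC []
  [6] addr=0x99 blk=9 s=1: L1-HIT | VC []
  [7] addr=0x34 blk=3 s=1: MISS | VC [9]
  [8] addr=0x90 blk=9 s=1: VC-HIT | VC [3]
  [9] addr=0x39 blk=3 s=1: VC-HIT | VC [9]
  [10] addr=0x9c blk=9 s=1: VC-HIT | VC [3]
  [11] addr=0x3a blk=3 s=1: VC-HIT | VC [9]
  [12] addr=0x99 blk=9 s=1: VC-HIT | VC [3]
  [13] addr=0x9c blk=9 s=1: L1-HIT | VC [3]
  [14] addr=0x91 blk=9 s=1: L1-HIT | VC [3]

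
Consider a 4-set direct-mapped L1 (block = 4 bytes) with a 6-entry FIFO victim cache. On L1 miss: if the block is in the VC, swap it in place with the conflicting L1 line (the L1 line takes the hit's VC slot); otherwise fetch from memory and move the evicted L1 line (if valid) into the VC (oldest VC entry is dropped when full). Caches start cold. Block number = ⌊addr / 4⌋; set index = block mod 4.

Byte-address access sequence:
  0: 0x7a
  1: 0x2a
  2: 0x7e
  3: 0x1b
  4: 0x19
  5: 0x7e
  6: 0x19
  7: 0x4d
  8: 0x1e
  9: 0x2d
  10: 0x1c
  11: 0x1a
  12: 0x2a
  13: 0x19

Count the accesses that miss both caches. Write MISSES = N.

MISSES = 7

  [0] addr=0x7a blk=30 s=2: MISS | VC []
  [1] addr=0x2a blk=10 s=2: MISS | VC [30]
  [2] addr=0x7e blk=31 s=3: MISS | VC [30]
  [3] addr=0x1b blk=6 s=2: MISS | VC [30, 10]
  [4] addr=0x19 blk=6 s=2: L1-HIT | VC [30, 10]
  [5] addr=0x7e blk=31 s=3: L1-HIT | VC [30, 10]
  [6] addr=0x19 blk=6 s=2: L1-HIT | VC [30, 10]
  [7] addr=0x4d blk=19 s=3: MISS | VC [30, 10, 31]
  [8] addr=0x1e blk=7 s=3: MISS | VC [30, 10, 31, 19]
  [9] addr=0x2d blk=11 s=3: MISS | VC [30, 10, 31, 19, 7]
  [10] addr=0x1c blk=7 s=3: VC-HIT | VC [30, 10, 31, 19, 11]
  [11] addr=0x1a blk=6 s=2: L1-HIT | VC [30, 10, 31, 19, 11]
  [12] addr=0x2a blk=10 s=2: VC-HIT | VC [30, 6, 31, 19, 11]
  [13] addr=0x19 blk=6 s=2: VC-HIT | VC [30, 10, 31, 19, 11]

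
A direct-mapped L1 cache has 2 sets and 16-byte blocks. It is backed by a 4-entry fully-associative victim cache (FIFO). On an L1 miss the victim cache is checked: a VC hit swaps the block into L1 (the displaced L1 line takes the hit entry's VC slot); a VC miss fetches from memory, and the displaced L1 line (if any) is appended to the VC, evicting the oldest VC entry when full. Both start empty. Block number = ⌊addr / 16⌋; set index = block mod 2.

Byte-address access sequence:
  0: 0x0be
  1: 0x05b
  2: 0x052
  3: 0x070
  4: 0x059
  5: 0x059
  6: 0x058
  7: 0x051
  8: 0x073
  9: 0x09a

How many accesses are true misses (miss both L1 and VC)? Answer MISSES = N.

MISSES = 4

#0 0xbe→b11/s1 MISS; vc=[]
#1 0x5b→b5/s1 MISS; vc=[11]
#2 0x52→b5/s1 L1-HIT; vc=[11]
#3 0x70→b7/s1 MISS; vc=[11,5]
#4 0x59→b5/s1 VC-HIT; vc=[11,7]
#5 0x59→b5/s1 L1-HIT; vc=[11,7]
#6 0x58→b5/s1 L1-HIT; vc=[11,7]
#7 0x51→b5/s1 L1-HIT; vc=[11,7]
#8 0x73→b7/s1 VC-HIT; vc=[11,5]
#9 0x9a→b9/s1 MISS; vc=[11,5,7]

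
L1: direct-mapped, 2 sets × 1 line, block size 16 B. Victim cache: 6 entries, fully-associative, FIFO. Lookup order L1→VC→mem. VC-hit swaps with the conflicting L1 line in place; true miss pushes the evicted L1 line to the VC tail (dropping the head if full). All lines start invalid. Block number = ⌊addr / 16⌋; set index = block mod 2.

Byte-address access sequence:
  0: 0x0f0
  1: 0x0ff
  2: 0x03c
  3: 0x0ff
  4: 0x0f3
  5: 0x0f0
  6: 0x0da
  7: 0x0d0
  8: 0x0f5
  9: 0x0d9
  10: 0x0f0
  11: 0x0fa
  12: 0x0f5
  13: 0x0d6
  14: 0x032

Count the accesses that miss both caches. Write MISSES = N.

MISSES = 3

  [0] addr=0xf0 blk=15 s=1: MISS | VC []
  [1] addr=0xff blk=15 s=1: L1-HIT | VC []
  [2] addr=0x3c blk=3 s=1: MISS | VC [15]
  [3] addr=0xff blk=15 s=1: VC-HIT | VC [3]
  [4] addr=0xf3 blk=15 s=1: L1-HIT | VC [3]
  [5] addr=0xf0 blk=15 s=1: L1-HIT | VC [3]
  [6] addr=0xda blk=13 s=1: MISS | VC [3, 15]
  [7] addr=0xd0 blk=13 s=1: L1-HIT | VC [3, 15]
  [8] addr=0xf5 blk=15 s=1: VC-HIT | VC [3, 13]
  [9] addr=0xd9 blk=13 s=1: VC-HIT | VC [3, 15]
  [10] addr=0xf0 blk=15 s=1: VC-HIT | VC [3, 13]
  [11] addr=0xfa blk=15 s=1: L1-HIT | VC [3, 13]
  [12] addr=0xf5 blk=15 s=1: L1-HIT | VC [3, 13]
  [13] addr=0xd6 blk=13 s=1: VC-HIT | VC [3, 15]
  [14] addr=0x32 blk=3 s=1: VC-HIT | VC [13, 15]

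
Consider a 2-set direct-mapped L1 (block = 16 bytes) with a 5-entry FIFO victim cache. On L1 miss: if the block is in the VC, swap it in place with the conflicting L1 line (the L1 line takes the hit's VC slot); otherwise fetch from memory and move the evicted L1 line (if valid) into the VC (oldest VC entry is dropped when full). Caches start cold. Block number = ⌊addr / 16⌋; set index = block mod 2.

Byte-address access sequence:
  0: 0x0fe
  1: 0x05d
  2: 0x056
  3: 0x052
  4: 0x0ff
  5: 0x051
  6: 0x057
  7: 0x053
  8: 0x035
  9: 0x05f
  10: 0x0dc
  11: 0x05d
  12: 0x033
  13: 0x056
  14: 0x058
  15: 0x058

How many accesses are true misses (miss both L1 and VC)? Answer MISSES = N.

0: 0xfe (blk 15, set 1) → MISS  vc=[]
1: 0x5d (blk 5, set 1) → MISS  vc=[15]
2: 0x56 (blk 5, set 1) → L1-HIT  vc=[15]
3: 0x52 (blk 5, set 1) → L1-HIT  vc=[15]
4: 0xff (blk 15, set 1) → VC-HIT  vc=[5]
5: 0x51 (blk 5, set 1) → VC-HIT  vc=[15]
6: 0x57 (blk 5, set 1) → L1-HIT  vc=[15]
7: 0x53 (blk 5, set 1) → L1-HIT  vc=[15]
8: 0x35 (blk 3, set 1) → MISS  vc=[15, 5]
9: 0x5f (blk 5, set 1) → VC-HIT  vc=[15, 3]
10: 0xdc (blk 13, set 1) → MISS  vc=[15, 3, 5]
11: 0x5d (blk 5, set 1) → VC-HIT  vc=[15, 3, 13]
12: 0x33 (blk 3, set 1) → VC-HIT  vc=[15, 5, 13]
13: 0x56 (blk 5, set 1) → VC-HIT  vc=[15, 3, 13]
14: 0x58 (blk 5, set 1) → L1-HIT  vc=[15, 3, 13]
15: 0x58 (blk 5, set 1) → L1-HIT  vc=[15, 3, 13]

MISSES = 4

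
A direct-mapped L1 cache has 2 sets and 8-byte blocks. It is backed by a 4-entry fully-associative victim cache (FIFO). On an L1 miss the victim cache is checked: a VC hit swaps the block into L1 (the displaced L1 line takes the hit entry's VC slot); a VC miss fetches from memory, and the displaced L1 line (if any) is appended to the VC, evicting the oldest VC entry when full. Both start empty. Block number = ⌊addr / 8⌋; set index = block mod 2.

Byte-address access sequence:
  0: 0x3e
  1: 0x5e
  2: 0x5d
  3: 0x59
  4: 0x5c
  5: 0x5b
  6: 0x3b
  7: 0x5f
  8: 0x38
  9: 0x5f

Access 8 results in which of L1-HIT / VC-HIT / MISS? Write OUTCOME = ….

OUTCOME = VC-HIT

0: 0x3e (blk 7, set 1) → MISS  vc=[]
1: 0x5e (blk 11, set 1) → MISS  vc=[7]
2: 0x5d (blk 11, set 1) → L1-HIT  vc=[7]
3: 0x59 (blk 11, set 1) → L1-HIT  vc=[7]
4: 0x5c (blk 11, set 1) → L1-HIT  vc=[7]
5: 0x5b (blk 11, set 1) → L1-HIT  vc=[7]
6: 0x3b (blk 7, set 1) → VC-HIT  vc=[11]
7: 0x5f (blk 11, set 1) → VC-HIT  vc=[7]
8: 0x38 (blk 7, set 1) → VC-HIT  vc=[11]
9: 0x5f (blk 11, set 1) → VC-HIT  vc=[7]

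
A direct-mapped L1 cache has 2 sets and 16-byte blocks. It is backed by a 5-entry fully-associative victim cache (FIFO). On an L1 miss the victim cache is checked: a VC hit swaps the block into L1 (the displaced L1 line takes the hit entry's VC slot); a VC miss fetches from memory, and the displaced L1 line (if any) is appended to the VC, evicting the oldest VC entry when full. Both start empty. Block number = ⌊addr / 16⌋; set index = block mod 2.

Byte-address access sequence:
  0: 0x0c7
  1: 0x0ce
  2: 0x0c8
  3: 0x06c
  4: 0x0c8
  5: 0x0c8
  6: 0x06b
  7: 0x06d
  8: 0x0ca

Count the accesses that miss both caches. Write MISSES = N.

MISSES = 2

  [0] addr=0xc7 blk=12 s=0: MISS | VC []
  [1] addr=0xce blk=12 s=0: L1-HIT | VC []
  [2] addr=0xc8 blk=12 s=0: L1-HIT | VC []
  [3] addr=0x6c blk=6 s=0: MISS | VC [12]
  [4] addr=0xc8 blk=12 s=0: VC-HIT | VC [6]
  [5] addr=0xc8 blk=12 s=0: L1-HIT | VC [6]
  [6] addr=0x6b blk=6 s=0: VC-HIT | VC [12]
  [7] addr=0x6d blk=6 s=0: L1-HIT | VC [12]
  [8] addr=0xca blk=12 s=0: VC-HIT | VC [6]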